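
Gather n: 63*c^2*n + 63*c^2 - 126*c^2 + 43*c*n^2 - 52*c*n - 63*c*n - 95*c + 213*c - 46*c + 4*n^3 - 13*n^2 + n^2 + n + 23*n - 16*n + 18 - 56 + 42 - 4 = -63*c^2 + 72*c + 4*n^3 + n^2*(43*c - 12) + n*(63*c^2 - 115*c + 8)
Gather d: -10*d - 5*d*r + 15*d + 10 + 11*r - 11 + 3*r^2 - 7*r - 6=d*(5 - 5*r) + 3*r^2 + 4*r - 7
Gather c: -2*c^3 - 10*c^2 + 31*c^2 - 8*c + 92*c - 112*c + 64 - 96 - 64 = -2*c^3 + 21*c^2 - 28*c - 96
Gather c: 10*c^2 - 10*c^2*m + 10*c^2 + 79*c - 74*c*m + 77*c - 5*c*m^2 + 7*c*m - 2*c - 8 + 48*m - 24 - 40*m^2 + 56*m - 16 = c^2*(20 - 10*m) + c*(-5*m^2 - 67*m + 154) - 40*m^2 + 104*m - 48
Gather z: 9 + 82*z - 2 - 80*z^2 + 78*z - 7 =-80*z^2 + 160*z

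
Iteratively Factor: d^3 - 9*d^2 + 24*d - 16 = (d - 4)*(d^2 - 5*d + 4) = (d - 4)^2*(d - 1)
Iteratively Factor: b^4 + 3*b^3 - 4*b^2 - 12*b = (b + 2)*(b^3 + b^2 - 6*b) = (b + 2)*(b + 3)*(b^2 - 2*b) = b*(b + 2)*(b + 3)*(b - 2)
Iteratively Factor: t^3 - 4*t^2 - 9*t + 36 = (t - 3)*(t^2 - t - 12) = (t - 4)*(t - 3)*(t + 3)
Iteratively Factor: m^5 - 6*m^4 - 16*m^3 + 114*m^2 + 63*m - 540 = (m + 3)*(m^4 - 9*m^3 + 11*m^2 + 81*m - 180) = (m - 5)*(m + 3)*(m^3 - 4*m^2 - 9*m + 36) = (m - 5)*(m - 4)*(m + 3)*(m^2 - 9) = (m - 5)*(m - 4)*(m - 3)*(m + 3)*(m + 3)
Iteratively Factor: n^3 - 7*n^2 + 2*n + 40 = (n - 4)*(n^2 - 3*n - 10) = (n - 5)*(n - 4)*(n + 2)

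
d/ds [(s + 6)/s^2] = (-s - 12)/s^3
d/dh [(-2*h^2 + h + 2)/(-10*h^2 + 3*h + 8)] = 2*(2*h^2 + 4*h + 1)/(100*h^4 - 60*h^3 - 151*h^2 + 48*h + 64)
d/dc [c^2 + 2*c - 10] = 2*c + 2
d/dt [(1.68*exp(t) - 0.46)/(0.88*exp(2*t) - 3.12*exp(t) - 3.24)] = (-1.4784*exp(2*t) + 0.8096*exp(t) - 6.8784)*exp(t)/(0.7744*exp(4*t) - 5.4912*exp(3*t) + 4.032*exp(2*t) + 20.2176*exp(t) + 10.4976)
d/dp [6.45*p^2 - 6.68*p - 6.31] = 12.9*p - 6.68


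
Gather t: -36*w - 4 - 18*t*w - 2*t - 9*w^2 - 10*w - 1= t*(-18*w - 2) - 9*w^2 - 46*w - 5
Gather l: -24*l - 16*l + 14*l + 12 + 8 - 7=13 - 26*l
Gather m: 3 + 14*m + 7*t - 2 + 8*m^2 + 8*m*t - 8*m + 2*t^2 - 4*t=8*m^2 + m*(8*t + 6) + 2*t^2 + 3*t + 1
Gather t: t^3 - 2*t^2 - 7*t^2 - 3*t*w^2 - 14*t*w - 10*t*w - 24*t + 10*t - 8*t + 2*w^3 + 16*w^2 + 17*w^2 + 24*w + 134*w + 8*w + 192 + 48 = t^3 - 9*t^2 + t*(-3*w^2 - 24*w - 22) + 2*w^3 + 33*w^2 + 166*w + 240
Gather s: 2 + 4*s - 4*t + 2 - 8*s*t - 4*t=s*(4 - 8*t) - 8*t + 4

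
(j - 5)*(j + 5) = j^2 - 25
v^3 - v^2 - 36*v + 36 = (v - 6)*(v - 1)*(v + 6)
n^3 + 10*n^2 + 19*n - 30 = (n - 1)*(n + 5)*(n + 6)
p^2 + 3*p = p*(p + 3)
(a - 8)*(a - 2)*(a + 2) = a^3 - 8*a^2 - 4*a + 32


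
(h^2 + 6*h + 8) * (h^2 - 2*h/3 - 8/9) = h^4 + 16*h^3/3 + 28*h^2/9 - 32*h/3 - 64/9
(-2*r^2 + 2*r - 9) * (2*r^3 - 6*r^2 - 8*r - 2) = -4*r^5 + 16*r^4 - 14*r^3 + 42*r^2 + 68*r + 18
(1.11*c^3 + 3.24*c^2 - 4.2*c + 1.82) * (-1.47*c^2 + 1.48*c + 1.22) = -1.6317*c^5 - 3.12*c^4 + 12.3234*c^3 - 4.9386*c^2 - 2.4304*c + 2.2204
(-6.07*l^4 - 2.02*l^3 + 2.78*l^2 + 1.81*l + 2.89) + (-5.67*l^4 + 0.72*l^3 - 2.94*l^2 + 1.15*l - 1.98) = -11.74*l^4 - 1.3*l^3 - 0.16*l^2 + 2.96*l + 0.91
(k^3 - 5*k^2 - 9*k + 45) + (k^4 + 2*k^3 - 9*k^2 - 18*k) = k^4 + 3*k^3 - 14*k^2 - 27*k + 45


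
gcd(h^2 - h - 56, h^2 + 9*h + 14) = h + 7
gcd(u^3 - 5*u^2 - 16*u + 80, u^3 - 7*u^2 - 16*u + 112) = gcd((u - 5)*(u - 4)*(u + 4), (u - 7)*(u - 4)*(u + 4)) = u^2 - 16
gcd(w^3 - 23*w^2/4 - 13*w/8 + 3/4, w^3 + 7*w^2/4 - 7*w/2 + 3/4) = w - 1/4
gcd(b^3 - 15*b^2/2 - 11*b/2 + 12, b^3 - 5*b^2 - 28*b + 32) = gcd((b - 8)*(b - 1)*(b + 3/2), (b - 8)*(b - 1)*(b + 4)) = b^2 - 9*b + 8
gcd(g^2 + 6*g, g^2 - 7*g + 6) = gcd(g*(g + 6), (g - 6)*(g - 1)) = 1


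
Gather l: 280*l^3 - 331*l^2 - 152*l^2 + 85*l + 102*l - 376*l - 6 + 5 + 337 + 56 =280*l^3 - 483*l^2 - 189*l + 392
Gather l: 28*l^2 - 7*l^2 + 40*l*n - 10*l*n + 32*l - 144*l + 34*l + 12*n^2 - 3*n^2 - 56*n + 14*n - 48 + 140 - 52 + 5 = 21*l^2 + l*(30*n - 78) + 9*n^2 - 42*n + 45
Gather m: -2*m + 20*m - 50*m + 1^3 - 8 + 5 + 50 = 48 - 32*m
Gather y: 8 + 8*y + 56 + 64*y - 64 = 72*y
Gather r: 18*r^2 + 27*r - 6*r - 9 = 18*r^2 + 21*r - 9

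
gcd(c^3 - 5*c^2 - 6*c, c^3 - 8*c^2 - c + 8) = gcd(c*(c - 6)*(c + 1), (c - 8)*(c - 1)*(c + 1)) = c + 1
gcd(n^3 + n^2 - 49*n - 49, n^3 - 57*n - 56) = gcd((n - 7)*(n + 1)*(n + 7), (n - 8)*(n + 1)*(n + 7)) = n^2 + 8*n + 7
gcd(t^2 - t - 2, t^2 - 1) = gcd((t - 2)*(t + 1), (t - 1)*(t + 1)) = t + 1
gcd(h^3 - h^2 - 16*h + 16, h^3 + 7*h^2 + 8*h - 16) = h^2 + 3*h - 4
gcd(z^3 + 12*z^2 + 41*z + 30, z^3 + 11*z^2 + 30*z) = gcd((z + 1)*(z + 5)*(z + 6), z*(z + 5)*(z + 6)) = z^2 + 11*z + 30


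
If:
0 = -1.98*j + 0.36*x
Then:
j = 0.181818181818182*x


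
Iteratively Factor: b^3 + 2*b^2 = (b + 2)*(b^2) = b*(b + 2)*(b)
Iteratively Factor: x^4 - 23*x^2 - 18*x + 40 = (x + 2)*(x^3 - 2*x^2 - 19*x + 20) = (x - 5)*(x + 2)*(x^2 + 3*x - 4) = (x - 5)*(x + 2)*(x + 4)*(x - 1)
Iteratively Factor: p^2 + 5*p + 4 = (p + 1)*(p + 4)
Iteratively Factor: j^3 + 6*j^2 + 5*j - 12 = (j + 3)*(j^2 + 3*j - 4) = (j - 1)*(j + 3)*(j + 4)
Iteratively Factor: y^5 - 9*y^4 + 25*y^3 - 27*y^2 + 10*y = (y)*(y^4 - 9*y^3 + 25*y^2 - 27*y + 10) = y*(y - 1)*(y^3 - 8*y^2 + 17*y - 10) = y*(y - 1)^2*(y^2 - 7*y + 10) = y*(y - 5)*(y - 1)^2*(y - 2)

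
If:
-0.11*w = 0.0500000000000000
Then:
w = -0.45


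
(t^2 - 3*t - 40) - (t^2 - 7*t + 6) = 4*t - 46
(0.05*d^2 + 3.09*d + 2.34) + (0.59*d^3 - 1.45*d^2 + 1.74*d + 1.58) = 0.59*d^3 - 1.4*d^2 + 4.83*d + 3.92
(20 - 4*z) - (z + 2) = 18 - 5*z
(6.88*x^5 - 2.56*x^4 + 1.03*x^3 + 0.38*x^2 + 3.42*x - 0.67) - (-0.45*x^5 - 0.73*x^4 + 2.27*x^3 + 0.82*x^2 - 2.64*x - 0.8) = 7.33*x^5 - 1.83*x^4 - 1.24*x^3 - 0.44*x^2 + 6.06*x + 0.13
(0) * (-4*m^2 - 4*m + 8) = 0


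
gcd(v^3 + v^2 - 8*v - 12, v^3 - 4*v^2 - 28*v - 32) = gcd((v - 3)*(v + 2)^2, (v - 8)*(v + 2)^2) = v^2 + 4*v + 4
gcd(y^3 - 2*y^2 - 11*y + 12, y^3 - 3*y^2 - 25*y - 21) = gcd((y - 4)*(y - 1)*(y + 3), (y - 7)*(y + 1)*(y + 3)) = y + 3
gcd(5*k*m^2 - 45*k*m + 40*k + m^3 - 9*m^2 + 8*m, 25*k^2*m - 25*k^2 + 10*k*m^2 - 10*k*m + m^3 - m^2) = 5*k*m - 5*k + m^2 - m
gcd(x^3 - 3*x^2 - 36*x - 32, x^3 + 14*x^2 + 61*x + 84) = x + 4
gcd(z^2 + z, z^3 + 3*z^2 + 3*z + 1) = z + 1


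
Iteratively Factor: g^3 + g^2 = (g)*(g^2 + g) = g*(g + 1)*(g)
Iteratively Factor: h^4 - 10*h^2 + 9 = (h - 1)*(h^3 + h^2 - 9*h - 9) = (h - 1)*(h + 3)*(h^2 - 2*h - 3) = (h - 1)*(h + 1)*(h + 3)*(h - 3)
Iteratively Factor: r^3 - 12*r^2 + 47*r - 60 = (r - 5)*(r^2 - 7*r + 12) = (r - 5)*(r - 3)*(r - 4)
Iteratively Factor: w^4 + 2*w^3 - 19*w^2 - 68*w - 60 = (w - 5)*(w^3 + 7*w^2 + 16*w + 12) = (w - 5)*(w + 2)*(w^2 + 5*w + 6) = (w - 5)*(w + 2)*(w + 3)*(w + 2)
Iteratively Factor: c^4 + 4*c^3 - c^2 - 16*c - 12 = (c + 2)*(c^3 + 2*c^2 - 5*c - 6) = (c + 1)*(c + 2)*(c^2 + c - 6) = (c + 1)*(c + 2)*(c + 3)*(c - 2)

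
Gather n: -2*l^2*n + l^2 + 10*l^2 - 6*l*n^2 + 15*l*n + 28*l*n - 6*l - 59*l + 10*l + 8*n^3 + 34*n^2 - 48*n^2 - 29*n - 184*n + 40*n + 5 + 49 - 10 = 11*l^2 - 55*l + 8*n^3 + n^2*(-6*l - 14) + n*(-2*l^2 + 43*l - 173) + 44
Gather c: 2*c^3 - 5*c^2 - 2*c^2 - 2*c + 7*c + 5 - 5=2*c^3 - 7*c^2 + 5*c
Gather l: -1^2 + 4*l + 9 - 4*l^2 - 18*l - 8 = -4*l^2 - 14*l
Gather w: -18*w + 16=16 - 18*w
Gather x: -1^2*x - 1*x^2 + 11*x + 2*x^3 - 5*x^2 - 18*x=2*x^3 - 6*x^2 - 8*x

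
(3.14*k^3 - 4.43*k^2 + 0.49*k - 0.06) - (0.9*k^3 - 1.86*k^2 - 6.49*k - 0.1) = 2.24*k^3 - 2.57*k^2 + 6.98*k + 0.04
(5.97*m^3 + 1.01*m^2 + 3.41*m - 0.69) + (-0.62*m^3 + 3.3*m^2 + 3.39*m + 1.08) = 5.35*m^3 + 4.31*m^2 + 6.8*m + 0.39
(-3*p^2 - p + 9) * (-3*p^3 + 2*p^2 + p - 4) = 9*p^5 - 3*p^4 - 32*p^3 + 29*p^2 + 13*p - 36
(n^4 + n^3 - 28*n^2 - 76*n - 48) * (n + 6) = n^5 + 7*n^4 - 22*n^3 - 244*n^2 - 504*n - 288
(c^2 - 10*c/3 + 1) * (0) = 0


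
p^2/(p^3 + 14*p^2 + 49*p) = p/(p^2 + 14*p + 49)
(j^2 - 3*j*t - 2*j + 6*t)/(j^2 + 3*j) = (j^2 - 3*j*t - 2*j + 6*t)/(j*(j + 3))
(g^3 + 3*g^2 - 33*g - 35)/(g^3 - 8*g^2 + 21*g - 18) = (g^3 + 3*g^2 - 33*g - 35)/(g^3 - 8*g^2 + 21*g - 18)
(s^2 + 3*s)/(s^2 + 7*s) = (s + 3)/(s + 7)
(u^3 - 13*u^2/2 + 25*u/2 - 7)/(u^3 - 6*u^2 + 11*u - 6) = (u - 7/2)/(u - 3)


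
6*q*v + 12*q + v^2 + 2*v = (6*q + v)*(v + 2)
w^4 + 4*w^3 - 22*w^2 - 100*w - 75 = (w - 5)*(w + 1)*(w + 3)*(w + 5)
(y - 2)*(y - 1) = y^2 - 3*y + 2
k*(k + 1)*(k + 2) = k^3 + 3*k^2 + 2*k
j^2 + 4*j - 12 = (j - 2)*(j + 6)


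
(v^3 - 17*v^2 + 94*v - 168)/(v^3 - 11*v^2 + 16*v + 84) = (v - 4)/(v + 2)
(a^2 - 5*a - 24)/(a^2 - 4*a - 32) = (a + 3)/(a + 4)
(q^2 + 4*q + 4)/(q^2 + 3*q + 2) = (q + 2)/(q + 1)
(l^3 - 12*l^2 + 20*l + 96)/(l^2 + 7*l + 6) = (l^3 - 12*l^2 + 20*l + 96)/(l^2 + 7*l + 6)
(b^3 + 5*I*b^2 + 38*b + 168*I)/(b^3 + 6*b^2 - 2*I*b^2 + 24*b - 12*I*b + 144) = (b + 7*I)/(b + 6)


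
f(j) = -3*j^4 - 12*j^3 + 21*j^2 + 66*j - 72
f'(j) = -12*j^3 - 36*j^2 + 42*j + 66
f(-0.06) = -75.88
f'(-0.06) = 63.35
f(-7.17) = -2971.04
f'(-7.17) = 2337.36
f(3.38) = -463.93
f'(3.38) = -666.69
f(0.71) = -19.61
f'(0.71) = 73.38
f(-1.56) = -96.06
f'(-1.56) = -41.57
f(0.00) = -72.00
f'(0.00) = 66.00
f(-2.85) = -9.66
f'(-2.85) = -68.32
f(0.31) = -49.91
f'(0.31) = 75.20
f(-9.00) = -9900.00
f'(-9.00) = 5520.00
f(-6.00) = -1008.00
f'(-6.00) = 1110.00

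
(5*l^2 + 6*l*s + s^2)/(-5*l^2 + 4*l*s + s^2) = (l + s)/(-l + s)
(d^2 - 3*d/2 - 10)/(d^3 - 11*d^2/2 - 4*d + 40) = 1/(d - 4)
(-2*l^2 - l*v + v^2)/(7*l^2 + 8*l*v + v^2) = (-2*l + v)/(7*l + v)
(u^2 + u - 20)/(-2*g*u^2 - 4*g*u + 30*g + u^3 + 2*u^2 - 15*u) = (u - 4)/(-2*g*u + 6*g + u^2 - 3*u)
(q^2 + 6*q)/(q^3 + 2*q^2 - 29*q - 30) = q/(q^2 - 4*q - 5)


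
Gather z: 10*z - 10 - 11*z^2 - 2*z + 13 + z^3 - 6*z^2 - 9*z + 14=z^3 - 17*z^2 - z + 17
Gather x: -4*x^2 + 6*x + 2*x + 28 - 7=-4*x^2 + 8*x + 21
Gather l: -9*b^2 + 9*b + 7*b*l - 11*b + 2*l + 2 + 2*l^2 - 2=-9*b^2 - 2*b + 2*l^2 + l*(7*b + 2)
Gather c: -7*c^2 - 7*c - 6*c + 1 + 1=-7*c^2 - 13*c + 2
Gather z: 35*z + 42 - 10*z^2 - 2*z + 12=-10*z^2 + 33*z + 54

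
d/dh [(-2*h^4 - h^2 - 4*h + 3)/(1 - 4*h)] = 2*(12*h^4 - 4*h^3 + 2*h^2 - h + 4)/(16*h^2 - 8*h + 1)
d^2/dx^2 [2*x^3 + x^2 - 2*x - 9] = 12*x + 2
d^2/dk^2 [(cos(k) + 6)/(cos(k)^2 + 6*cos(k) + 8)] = (-9*(1 - cos(2*k))^2*cos(k)/4 - 9*(1 - cos(2*k))^2/2 + 349*cos(k) + 12*cos(2*k) - 33*cos(3*k)/2 + cos(5*k)/2 + 270)/((cos(k) + 2)^3*(cos(k) + 4)^3)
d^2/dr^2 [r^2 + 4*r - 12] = 2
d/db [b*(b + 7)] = 2*b + 7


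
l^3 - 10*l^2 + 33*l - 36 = (l - 4)*(l - 3)^2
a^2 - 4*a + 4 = (a - 2)^2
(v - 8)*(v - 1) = v^2 - 9*v + 8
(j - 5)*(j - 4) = j^2 - 9*j + 20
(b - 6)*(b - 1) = b^2 - 7*b + 6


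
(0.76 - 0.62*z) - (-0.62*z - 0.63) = 1.39000000000000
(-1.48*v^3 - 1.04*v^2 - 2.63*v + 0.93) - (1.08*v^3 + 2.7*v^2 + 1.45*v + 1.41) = -2.56*v^3 - 3.74*v^2 - 4.08*v - 0.48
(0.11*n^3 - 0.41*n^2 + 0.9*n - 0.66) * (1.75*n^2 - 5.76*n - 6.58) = 0.1925*n^5 - 1.3511*n^4 + 3.2128*n^3 - 3.6412*n^2 - 2.1204*n + 4.3428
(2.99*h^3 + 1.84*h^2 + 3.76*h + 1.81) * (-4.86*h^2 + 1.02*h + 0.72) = -14.5314*h^5 - 5.8926*h^4 - 14.244*h^3 - 3.6366*h^2 + 4.5534*h + 1.3032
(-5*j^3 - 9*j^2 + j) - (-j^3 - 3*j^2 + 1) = -4*j^3 - 6*j^2 + j - 1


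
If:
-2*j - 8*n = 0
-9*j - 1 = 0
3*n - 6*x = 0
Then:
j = -1/9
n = 1/36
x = 1/72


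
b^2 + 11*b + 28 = (b + 4)*(b + 7)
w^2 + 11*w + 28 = (w + 4)*(w + 7)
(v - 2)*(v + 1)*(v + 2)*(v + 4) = v^4 + 5*v^3 - 20*v - 16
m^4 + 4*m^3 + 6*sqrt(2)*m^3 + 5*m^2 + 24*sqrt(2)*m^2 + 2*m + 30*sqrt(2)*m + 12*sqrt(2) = (m + 1)^2*(m + 2)*(m + 6*sqrt(2))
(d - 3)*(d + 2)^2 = d^3 + d^2 - 8*d - 12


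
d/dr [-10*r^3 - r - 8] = -30*r^2 - 1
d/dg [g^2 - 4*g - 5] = 2*g - 4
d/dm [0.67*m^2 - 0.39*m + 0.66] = 1.34*m - 0.39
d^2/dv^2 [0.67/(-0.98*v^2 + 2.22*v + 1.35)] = (-1.286936*v^2 + 2.915304*v + 0.67*(1.96*v - 2.22)*(3.92*v - 4.44) + 1.77282)/(-0.98*v^2 + 2.22*v + 1.35)^3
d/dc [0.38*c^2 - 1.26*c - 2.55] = 0.76*c - 1.26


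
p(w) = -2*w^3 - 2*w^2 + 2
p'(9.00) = -522.00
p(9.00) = -1618.00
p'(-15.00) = -1290.00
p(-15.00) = 6302.00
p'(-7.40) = -298.96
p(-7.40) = 702.93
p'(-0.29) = 0.66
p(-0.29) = 1.88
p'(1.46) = -18.63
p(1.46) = -8.49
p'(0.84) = -7.59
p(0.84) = -0.60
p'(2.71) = -54.90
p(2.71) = -52.49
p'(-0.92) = -1.40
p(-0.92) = 1.86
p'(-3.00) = -42.00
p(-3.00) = 38.00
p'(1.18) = -13.07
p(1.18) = -4.07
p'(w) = -6*w^2 - 4*w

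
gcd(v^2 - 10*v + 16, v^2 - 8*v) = v - 8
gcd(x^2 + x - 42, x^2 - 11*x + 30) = x - 6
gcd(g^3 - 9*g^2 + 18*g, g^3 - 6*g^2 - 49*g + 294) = g - 6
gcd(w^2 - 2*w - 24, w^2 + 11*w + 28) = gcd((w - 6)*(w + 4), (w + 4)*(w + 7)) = w + 4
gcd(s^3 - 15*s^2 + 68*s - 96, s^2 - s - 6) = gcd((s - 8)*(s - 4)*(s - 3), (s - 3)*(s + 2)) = s - 3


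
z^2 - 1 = (z - 1)*(z + 1)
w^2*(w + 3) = w^3 + 3*w^2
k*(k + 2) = k^2 + 2*k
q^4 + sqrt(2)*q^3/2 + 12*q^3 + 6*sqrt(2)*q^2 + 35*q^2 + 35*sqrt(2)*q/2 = q*(q + 5)*(q + 7)*(q + sqrt(2)/2)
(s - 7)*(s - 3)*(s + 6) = s^3 - 4*s^2 - 39*s + 126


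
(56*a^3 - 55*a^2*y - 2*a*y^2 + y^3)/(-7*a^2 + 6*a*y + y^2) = -8*a + y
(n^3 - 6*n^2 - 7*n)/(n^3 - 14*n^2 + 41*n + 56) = n/(n - 8)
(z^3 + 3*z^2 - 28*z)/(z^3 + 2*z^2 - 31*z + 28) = z/(z - 1)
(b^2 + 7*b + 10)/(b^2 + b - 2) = (b + 5)/(b - 1)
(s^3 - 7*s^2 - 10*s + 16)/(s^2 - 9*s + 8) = s + 2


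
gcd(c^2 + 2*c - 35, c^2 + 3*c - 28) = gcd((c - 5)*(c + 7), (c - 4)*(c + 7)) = c + 7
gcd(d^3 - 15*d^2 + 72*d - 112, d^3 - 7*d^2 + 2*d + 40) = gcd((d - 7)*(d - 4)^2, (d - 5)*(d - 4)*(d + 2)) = d - 4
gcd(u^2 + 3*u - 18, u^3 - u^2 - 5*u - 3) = u - 3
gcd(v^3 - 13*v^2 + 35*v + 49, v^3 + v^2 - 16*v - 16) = v + 1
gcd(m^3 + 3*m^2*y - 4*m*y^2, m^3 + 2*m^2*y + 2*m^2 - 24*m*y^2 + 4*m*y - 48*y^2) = 1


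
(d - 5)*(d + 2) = d^2 - 3*d - 10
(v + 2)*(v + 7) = v^2 + 9*v + 14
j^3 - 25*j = j*(j - 5)*(j + 5)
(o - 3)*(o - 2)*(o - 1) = o^3 - 6*o^2 + 11*o - 6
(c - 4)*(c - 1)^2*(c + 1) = c^4 - 5*c^3 + 3*c^2 + 5*c - 4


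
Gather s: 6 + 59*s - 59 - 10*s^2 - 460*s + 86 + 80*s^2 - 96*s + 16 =70*s^2 - 497*s + 49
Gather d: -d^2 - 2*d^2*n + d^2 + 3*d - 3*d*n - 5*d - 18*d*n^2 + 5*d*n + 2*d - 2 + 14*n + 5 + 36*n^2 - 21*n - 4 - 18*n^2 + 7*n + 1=-2*d^2*n + d*(-18*n^2 + 2*n) + 18*n^2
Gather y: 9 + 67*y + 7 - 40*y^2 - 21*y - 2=-40*y^2 + 46*y + 14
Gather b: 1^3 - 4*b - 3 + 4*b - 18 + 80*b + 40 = 80*b + 20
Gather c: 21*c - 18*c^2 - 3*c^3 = -3*c^3 - 18*c^2 + 21*c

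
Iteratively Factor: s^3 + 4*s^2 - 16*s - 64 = (s - 4)*(s^2 + 8*s + 16) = (s - 4)*(s + 4)*(s + 4)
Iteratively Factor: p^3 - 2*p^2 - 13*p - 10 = (p + 1)*(p^2 - 3*p - 10) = (p - 5)*(p + 1)*(p + 2)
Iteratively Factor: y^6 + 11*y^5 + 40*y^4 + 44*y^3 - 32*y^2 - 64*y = (y - 1)*(y^5 + 12*y^4 + 52*y^3 + 96*y^2 + 64*y) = (y - 1)*(y + 2)*(y^4 + 10*y^3 + 32*y^2 + 32*y) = (y - 1)*(y + 2)*(y + 4)*(y^3 + 6*y^2 + 8*y) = (y - 1)*(y + 2)*(y + 4)^2*(y^2 + 2*y) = y*(y - 1)*(y + 2)*(y + 4)^2*(y + 2)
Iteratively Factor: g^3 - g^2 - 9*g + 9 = (g - 1)*(g^2 - 9) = (g - 1)*(g + 3)*(g - 3)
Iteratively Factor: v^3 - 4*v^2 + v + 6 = (v - 2)*(v^2 - 2*v - 3) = (v - 3)*(v - 2)*(v + 1)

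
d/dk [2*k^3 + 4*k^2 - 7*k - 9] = 6*k^2 + 8*k - 7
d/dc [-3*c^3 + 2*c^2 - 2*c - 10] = -9*c^2 + 4*c - 2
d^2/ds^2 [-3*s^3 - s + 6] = -18*s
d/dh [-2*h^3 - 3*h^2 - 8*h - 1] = -6*h^2 - 6*h - 8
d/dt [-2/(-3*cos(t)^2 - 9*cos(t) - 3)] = 2*(2*cos(t) + 3)*sin(t)/(3*(cos(t)^2 + 3*cos(t) + 1)^2)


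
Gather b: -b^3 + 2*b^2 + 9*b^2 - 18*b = -b^3 + 11*b^2 - 18*b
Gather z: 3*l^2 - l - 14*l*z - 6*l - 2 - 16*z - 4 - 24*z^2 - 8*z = 3*l^2 - 7*l - 24*z^2 + z*(-14*l - 24) - 6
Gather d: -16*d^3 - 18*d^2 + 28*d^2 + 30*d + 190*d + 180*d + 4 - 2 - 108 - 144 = -16*d^3 + 10*d^2 + 400*d - 250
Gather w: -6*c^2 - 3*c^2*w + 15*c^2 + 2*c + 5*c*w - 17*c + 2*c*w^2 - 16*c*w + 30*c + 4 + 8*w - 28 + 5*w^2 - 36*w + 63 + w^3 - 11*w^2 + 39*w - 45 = 9*c^2 + 15*c + w^3 + w^2*(2*c - 6) + w*(-3*c^2 - 11*c + 11) - 6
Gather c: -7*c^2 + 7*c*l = -7*c^2 + 7*c*l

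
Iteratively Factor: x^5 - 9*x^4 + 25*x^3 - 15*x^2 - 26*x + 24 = (x - 3)*(x^4 - 6*x^3 + 7*x^2 + 6*x - 8) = (x - 3)*(x - 1)*(x^3 - 5*x^2 + 2*x + 8) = (x - 3)*(x - 2)*(x - 1)*(x^2 - 3*x - 4) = (x - 4)*(x - 3)*(x - 2)*(x - 1)*(x + 1)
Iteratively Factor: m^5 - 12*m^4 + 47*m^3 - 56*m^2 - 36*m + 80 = (m - 2)*(m^4 - 10*m^3 + 27*m^2 - 2*m - 40) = (m - 2)^2*(m^3 - 8*m^2 + 11*m + 20) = (m - 2)^2*(m + 1)*(m^2 - 9*m + 20) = (m - 4)*(m - 2)^2*(m + 1)*(m - 5)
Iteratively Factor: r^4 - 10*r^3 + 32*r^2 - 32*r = (r - 4)*(r^3 - 6*r^2 + 8*r) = r*(r - 4)*(r^2 - 6*r + 8) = r*(r - 4)^2*(r - 2)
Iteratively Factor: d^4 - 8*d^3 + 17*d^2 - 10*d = (d)*(d^3 - 8*d^2 + 17*d - 10) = d*(d - 5)*(d^2 - 3*d + 2) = d*(d - 5)*(d - 1)*(d - 2)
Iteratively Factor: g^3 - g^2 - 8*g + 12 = (g - 2)*(g^2 + g - 6) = (g - 2)*(g + 3)*(g - 2)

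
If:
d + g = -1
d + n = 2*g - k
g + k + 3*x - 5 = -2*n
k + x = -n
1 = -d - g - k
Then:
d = 2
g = -3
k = 0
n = -8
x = 8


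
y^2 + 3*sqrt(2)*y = y*(y + 3*sqrt(2))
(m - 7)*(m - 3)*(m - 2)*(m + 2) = m^4 - 10*m^3 + 17*m^2 + 40*m - 84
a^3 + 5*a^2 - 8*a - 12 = (a - 2)*(a + 1)*(a + 6)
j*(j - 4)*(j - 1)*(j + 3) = j^4 - 2*j^3 - 11*j^2 + 12*j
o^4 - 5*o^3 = o^3*(o - 5)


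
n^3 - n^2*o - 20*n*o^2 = n*(n - 5*o)*(n + 4*o)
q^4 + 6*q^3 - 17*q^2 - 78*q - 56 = (q - 4)*(q + 1)*(q + 2)*(q + 7)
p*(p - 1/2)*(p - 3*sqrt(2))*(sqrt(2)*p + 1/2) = sqrt(2)*p^4 - 11*p^3/2 - sqrt(2)*p^3/2 - 3*sqrt(2)*p^2/2 + 11*p^2/4 + 3*sqrt(2)*p/4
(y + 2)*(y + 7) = y^2 + 9*y + 14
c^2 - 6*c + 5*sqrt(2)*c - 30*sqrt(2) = (c - 6)*(c + 5*sqrt(2))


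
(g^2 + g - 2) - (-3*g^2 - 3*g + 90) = 4*g^2 + 4*g - 92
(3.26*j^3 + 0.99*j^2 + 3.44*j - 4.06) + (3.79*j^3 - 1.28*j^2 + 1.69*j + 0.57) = 7.05*j^3 - 0.29*j^2 + 5.13*j - 3.49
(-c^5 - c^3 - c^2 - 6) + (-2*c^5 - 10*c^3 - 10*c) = -3*c^5 - 11*c^3 - c^2 - 10*c - 6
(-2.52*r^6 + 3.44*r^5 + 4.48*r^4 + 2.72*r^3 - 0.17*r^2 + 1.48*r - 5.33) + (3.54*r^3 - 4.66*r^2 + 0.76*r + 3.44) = -2.52*r^6 + 3.44*r^5 + 4.48*r^4 + 6.26*r^3 - 4.83*r^2 + 2.24*r - 1.89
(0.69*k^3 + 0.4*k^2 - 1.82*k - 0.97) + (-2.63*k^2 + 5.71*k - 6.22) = 0.69*k^3 - 2.23*k^2 + 3.89*k - 7.19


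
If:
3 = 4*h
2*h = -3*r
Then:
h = 3/4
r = -1/2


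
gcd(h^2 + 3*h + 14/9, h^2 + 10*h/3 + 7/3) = h + 7/3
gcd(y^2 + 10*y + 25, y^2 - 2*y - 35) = y + 5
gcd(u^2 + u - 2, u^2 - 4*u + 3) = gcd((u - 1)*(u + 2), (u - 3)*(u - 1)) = u - 1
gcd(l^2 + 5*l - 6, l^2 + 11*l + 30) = l + 6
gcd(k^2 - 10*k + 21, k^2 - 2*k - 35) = k - 7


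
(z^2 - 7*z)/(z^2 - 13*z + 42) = z/(z - 6)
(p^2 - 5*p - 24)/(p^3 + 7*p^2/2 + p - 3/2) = 2*(p - 8)/(2*p^2 + p - 1)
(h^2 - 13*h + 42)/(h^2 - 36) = (h - 7)/(h + 6)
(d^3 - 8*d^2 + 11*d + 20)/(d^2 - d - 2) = (d^2 - 9*d + 20)/(d - 2)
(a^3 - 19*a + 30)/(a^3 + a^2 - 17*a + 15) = (a - 2)/(a - 1)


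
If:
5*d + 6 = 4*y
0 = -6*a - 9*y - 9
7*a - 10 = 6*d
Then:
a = -10/51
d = -290/153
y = -133/153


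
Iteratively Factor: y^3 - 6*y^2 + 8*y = (y)*(y^2 - 6*y + 8) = y*(y - 2)*(y - 4)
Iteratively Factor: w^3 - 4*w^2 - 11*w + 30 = (w - 5)*(w^2 + w - 6) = (w - 5)*(w - 2)*(w + 3)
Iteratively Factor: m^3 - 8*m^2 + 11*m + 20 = (m + 1)*(m^2 - 9*m + 20) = (m - 4)*(m + 1)*(m - 5)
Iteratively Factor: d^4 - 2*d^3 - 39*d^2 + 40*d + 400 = (d + 4)*(d^3 - 6*d^2 - 15*d + 100) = (d + 4)^2*(d^2 - 10*d + 25) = (d - 5)*(d + 4)^2*(d - 5)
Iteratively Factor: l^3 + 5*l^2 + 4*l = (l + 4)*(l^2 + l) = l*(l + 4)*(l + 1)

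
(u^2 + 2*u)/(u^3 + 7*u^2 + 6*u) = (u + 2)/(u^2 + 7*u + 6)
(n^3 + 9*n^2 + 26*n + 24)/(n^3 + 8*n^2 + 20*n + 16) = (n + 3)/(n + 2)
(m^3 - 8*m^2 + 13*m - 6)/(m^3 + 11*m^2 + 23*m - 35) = (m^2 - 7*m + 6)/(m^2 + 12*m + 35)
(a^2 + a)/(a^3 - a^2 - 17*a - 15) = a/(a^2 - 2*a - 15)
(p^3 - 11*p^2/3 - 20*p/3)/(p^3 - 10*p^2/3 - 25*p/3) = (3*p + 4)/(3*p + 5)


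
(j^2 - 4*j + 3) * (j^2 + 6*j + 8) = j^4 + 2*j^3 - 13*j^2 - 14*j + 24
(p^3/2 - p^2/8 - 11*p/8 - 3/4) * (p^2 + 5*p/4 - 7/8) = p^5/2 + p^4/2 - 63*p^3/32 - 151*p^2/64 + 17*p/64 + 21/32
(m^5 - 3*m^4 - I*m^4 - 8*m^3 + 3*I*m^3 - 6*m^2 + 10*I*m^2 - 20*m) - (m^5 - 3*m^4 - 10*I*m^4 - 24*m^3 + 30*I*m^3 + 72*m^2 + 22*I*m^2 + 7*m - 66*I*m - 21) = 9*I*m^4 + 16*m^3 - 27*I*m^3 - 78*m^2 - 12*I*m^2 - 27*m + 66*I*m + 21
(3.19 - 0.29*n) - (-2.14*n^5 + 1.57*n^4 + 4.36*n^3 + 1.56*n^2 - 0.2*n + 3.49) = 2.14*n^5 - 1.57*n^4 - 4.36*n^3 - 1.56*n^2 - 0.09*n - 0.3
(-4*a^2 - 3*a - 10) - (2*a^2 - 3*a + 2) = -6*a^2 - 12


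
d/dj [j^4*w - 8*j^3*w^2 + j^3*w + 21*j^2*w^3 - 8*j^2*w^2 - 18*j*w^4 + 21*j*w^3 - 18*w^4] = w*(4*j^3 - 24*j^2*w + 3*j^2 + 42*j*w^2 - 16*j*w - 18*w^3 + 21*w^2)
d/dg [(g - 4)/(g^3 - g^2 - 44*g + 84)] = (g^3 - g^2 - 44*g + (g - 4)*(-3*g^2 + 2*g + 44) + 84)/(g^3 - g^2 - 44*g + 84)^2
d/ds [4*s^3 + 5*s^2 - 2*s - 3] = 12*s^2 + 10*s - 2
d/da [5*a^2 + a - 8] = 10*a + 1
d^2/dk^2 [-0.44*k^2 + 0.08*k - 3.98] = -0.880000000000000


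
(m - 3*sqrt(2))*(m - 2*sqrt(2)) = m^2 - 5*sqrt(2)*m + 12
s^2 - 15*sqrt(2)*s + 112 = (s - 8*sqrt(2))*(s - 7*sqrt(2))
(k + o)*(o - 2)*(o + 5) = k*o^2 + 3*k*o - 10*k + o^3 + 3*o^2 - 10*o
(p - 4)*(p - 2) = p^2 - 6*p + 8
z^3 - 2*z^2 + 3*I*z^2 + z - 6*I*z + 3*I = (z - 1)^2*(z + 3*I)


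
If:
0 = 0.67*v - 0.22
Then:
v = 0.33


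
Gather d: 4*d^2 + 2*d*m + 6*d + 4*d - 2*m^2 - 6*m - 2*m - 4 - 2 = 4*d^2 + d*(2*m + 10) - 2*m^2 - 8*m - 6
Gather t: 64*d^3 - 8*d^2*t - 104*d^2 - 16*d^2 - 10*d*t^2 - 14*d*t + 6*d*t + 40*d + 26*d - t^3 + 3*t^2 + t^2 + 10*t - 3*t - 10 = 64*d^3 - 120*d^2 + 66*d - t^3 + t^2*(4 - 10*d) + t*(-8*d^2 - 8*d + 7) - 10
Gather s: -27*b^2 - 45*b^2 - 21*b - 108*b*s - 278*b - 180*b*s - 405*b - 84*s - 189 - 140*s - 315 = -72*b^2 - 704*b + s*(-288*b - 224) - 504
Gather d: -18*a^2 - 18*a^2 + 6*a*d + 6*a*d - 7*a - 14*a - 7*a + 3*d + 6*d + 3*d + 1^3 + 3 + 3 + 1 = -36*a^2 - 28*a + d*(12*a + 12) + 8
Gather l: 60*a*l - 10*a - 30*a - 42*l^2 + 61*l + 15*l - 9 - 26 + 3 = -40*a - 42*l^2 + l*(60*a + 76) - 32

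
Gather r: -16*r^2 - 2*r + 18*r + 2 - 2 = -16*r^2 + 16*r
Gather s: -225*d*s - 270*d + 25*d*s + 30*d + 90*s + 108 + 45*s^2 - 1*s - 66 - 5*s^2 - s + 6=-240*d + 40*s^2 + s*(88 - 200*d) + 48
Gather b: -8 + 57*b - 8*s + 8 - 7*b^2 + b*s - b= -7*b^2 + b*(s + 56) - 8*s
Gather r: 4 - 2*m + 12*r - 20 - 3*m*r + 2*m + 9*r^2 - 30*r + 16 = 9*r^2 + r*(-3*m - 18)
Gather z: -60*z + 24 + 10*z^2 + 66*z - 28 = 10*z^2 + 6*z - 4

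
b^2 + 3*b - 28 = (b - 4)*(b + 7)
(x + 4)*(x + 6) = x^2 + 10*x + 24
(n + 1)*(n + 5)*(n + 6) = n^3 + 12*n^2 + 41*n + 30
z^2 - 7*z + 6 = (z - 6)*(z - 1)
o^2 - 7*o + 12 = (o - 4)*(o - 3)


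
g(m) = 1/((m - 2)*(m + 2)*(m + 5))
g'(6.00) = 0.00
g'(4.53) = -0.00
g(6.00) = 0.00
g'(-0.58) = 0.03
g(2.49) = 0.06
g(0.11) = -0.05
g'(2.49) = -0.15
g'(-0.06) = 0.01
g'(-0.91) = 0.06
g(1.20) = -0.06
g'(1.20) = -0.05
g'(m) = -1/((m - 2)*(m + 2)*(m + 5)^2) - 1/((m - 2)*(m + 2)^2*(m + 5)) - 1/((m - 2)^2*(m + 2)*(m + 5)) = (-(m - 2)*(m + 2) - (m - 2)*(m + 5) - (m + 2)*(m + 5))/((m - 2)^2*(m + 2)^2*(m + 5)^2)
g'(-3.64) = 0.00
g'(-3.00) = 0.07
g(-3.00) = 0.10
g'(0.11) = 0.01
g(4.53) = 0.01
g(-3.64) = 0.08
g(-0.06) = -0.05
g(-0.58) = -0.06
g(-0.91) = -0.08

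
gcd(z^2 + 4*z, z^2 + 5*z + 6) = 1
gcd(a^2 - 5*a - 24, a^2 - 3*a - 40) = a - 8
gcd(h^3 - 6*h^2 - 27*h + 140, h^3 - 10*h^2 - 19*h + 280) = h^2 - 2*h - 35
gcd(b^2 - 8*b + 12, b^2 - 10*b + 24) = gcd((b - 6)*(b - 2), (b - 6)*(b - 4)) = b - 6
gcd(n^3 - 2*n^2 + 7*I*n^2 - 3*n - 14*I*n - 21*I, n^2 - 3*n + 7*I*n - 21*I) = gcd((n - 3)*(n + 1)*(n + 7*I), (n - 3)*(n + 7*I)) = n^2 + n*(-3 + 7*I) - 21*I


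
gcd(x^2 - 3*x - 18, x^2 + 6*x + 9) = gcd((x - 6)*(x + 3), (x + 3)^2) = x + 3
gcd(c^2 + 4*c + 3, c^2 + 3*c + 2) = c + 1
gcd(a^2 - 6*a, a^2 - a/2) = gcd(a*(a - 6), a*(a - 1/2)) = a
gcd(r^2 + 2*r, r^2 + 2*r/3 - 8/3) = r + 2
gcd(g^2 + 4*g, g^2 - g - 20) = g + 4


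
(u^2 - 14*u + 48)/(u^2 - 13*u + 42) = (u - 8)/(u - 7)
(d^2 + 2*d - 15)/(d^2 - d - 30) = (d - 3)/(d - 6)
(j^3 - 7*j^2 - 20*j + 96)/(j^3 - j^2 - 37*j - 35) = (-j^3 + 7*j^2 + 20*j - 96)/(-j^3 + j^2 + 37*j + 35)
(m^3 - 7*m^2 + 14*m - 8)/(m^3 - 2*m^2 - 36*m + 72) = (m^2 - 5*m + 4)/(m^2 - 36)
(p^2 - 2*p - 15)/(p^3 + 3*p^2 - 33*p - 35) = (p + 3)/(p^2 + 8*p + 7)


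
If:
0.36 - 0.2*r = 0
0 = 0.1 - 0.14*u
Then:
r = 1.80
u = 0.71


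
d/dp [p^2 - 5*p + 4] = 2*p - 5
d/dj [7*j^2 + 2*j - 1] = 14*j + 2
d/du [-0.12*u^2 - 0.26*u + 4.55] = -0.24*u - 0.26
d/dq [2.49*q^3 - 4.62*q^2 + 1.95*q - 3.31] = 7.47*q^2 - 9.24*q + 1.95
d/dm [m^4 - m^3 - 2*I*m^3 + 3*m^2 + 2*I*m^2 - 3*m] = 4*m^3 + m^2*(-3 - 6*I) + m*(6 + 4*I) - 3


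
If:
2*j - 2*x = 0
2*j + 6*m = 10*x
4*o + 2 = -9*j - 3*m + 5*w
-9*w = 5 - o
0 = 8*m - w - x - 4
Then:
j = 153/469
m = 204/469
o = -1228/469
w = -397/469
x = 153/469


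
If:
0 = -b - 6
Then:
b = -6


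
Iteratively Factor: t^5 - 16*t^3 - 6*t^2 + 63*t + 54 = (t - 3)*(t^4 + 3*t^3 - 7*t^2 - 27*t - 18) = (t - 3)*(t + 2)*(t^3 + t^2 - 9*t - 9) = (t - 3)*(t + 2)*(t + 3)*(t^2 - 2*t - 3) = (t - 3)*(t + 1)*(t + 2)*(t + 3)*(t - 3)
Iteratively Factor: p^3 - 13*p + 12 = (p + 4)*(p^2 - 4*p + 3) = (p - 1)*(p + 4)*(p - 3)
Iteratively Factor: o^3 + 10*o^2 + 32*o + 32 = (o + 4)*(o^2 + 6*o + 8) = (o + 4)^2*(o + 2)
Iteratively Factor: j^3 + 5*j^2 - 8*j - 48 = (j + 4)*(j^2 + j - 12) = (j + 4)^2*(j - 3)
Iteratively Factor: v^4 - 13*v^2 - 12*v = (v - 4)*(v^3 + 4*v^2 + 3*v) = (v - 4)*(v + 3)*(v^2 + v) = (v - 4)*(v + 1)*(v + 3)*(v)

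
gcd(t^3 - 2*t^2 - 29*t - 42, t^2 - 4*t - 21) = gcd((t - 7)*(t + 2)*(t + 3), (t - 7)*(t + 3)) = t^2 - 4*t - 21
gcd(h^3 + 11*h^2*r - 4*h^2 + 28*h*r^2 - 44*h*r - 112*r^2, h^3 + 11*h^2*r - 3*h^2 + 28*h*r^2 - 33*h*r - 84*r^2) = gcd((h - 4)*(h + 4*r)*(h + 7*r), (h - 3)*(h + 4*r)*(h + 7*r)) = h^2 + 11*h*r + 28*r^2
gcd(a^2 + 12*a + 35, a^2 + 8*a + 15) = a + 5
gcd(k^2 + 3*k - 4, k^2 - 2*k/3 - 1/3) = k - 1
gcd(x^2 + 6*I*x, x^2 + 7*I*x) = x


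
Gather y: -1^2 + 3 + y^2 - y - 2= y^2 - y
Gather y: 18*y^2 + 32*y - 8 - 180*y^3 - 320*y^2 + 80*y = -180*y^3 - 302*y^2 + 112*y - 8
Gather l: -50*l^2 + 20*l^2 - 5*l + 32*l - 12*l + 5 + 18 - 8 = -30*l^2 + 15*l + 15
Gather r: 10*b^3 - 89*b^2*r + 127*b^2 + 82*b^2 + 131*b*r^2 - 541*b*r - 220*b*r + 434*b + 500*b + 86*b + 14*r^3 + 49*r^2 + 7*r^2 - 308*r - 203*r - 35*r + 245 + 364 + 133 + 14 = 10*b^3 + 209*b^2 + 1020*b + 14*r^3 + r^2*(131*b + 56) + r*(-89*b^2 - 761*b - 546) + 756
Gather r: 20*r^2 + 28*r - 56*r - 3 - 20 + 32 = 20*r^2 - 28*r + 9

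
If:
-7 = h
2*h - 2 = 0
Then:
No Solution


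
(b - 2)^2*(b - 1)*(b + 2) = b^4 - 3*b^3 - 2*b^2 + 12*b - 8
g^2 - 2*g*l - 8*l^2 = (g - 4*l)*(g + 2*l)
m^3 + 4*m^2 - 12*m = m*(m - 2)*(m + 6)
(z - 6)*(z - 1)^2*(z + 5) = z^4 - 3*z^3 - 27*z^2 + 59*z - 30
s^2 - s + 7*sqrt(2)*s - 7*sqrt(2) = (s - 1)*(s + 7*sqrt(2))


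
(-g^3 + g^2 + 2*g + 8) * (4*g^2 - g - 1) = -4*g^5 + 5*g^4 + 8*g^3 + 29*g^2 - 10*g - 8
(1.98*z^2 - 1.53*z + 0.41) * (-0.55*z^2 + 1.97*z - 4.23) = -1.089*z^4 + 4.7421*z^3 - 11.615*z^2 + 7.2796*z - 1.7343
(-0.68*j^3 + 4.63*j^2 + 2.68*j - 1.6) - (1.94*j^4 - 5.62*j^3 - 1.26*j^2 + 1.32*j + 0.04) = -1.94*j^4 + 4.94*j^3 + 5.89*j^2 + 1.36*j - 1.64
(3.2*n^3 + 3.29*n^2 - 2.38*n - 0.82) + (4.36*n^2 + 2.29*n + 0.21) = 3.2*n^3 + 7.65*n^2 - 0.0899999999999999*n - 0.61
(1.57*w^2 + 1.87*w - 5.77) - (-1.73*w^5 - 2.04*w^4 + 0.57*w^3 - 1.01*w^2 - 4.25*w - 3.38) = 1.73*w^5 + 2.04*w^4 - 0.57*w^3 + 2.58*w^2 + 6.12*w - 2.39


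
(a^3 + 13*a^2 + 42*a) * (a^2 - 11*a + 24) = a^5 + 2*a^4 - 77*a^3 - 150*a^2 + 1008*a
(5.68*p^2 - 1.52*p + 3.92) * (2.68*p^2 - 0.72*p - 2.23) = 15.2224*p^4 - 8.1632*p^3 - 1.0664*p^2 + 0.5672*p - 8.7416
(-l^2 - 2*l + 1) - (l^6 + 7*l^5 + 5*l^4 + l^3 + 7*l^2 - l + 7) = -l^6 - 7*l^5 - 5*l^4 - l^3 - 8*l^2 - l - 6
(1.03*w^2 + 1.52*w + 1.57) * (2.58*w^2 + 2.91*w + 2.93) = 2.6574*w^4 + 6.9189*w^3 + 11.4917*w^2 + 9.0223*w + 4.6001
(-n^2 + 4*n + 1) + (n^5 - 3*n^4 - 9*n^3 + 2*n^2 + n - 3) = n^5 - 3*n^4 - 9*n^3 + n^2 + 5*n - 2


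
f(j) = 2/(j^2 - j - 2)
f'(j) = 2*(1 - 2*j)/(j^2 - j - 2)^2 = 2*(1 - 2*j)/(-j^2 + j + 2)^2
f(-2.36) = 0.34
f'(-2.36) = 0.33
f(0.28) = -0.91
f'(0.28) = 0.18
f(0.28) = -0.91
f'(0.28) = 0.18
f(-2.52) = 0.29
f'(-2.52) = 0.26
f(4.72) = 0.13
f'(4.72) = -0.07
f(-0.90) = -6.90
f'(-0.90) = 66.59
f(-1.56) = 1.00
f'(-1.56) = 2.07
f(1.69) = -2.40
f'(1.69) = -6.85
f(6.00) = 0.07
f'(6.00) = -0.03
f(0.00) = -1.00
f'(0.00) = 0.50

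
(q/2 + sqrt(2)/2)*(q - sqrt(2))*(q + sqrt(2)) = q^3/2 + sqrt(2)*q^2/2 - q - sqrt(2)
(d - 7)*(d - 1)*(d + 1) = d^3 - 7*d^2 - d + 7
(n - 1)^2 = n^2 - 2*n + 1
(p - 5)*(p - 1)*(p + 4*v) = p^3 + 4*p^2*v - 6*p^2 - 24*p*v + 5*p + 20*v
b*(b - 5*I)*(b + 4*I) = b^3 - I*b^2 + 20*b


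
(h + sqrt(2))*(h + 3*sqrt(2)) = h^2 + 4*sqrt(2)*h + 6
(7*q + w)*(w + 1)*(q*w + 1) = 7*q^2*w^2 + 7*q^2*w + q*w^3 + q*w^2 + 7*q*w + 7*q + w^2 + w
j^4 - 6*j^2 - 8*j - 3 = (j - 3)*(j + 1)^3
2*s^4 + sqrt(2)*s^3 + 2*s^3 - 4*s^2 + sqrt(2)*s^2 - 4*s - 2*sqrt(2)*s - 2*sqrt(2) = (s - sqrt(2))*(s + sqrt(2))*(sqrt(2)*s + 1)*(sqrt(2)*s + sqrt(2))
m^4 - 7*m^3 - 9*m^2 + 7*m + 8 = (m - 8)*(m - 1)*(m + 1)^2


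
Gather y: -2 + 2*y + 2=2*y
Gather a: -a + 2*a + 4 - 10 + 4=a - 2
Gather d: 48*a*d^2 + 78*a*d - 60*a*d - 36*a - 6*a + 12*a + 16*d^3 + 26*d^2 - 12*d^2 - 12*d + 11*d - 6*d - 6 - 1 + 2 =-30*a + 16*d^3 + d^2*(48*a + 14) + d*(18*a - 7) - 5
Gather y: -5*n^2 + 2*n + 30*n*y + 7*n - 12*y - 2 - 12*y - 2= -5*n^2 + 9*n + y*(30*n - 24) - 4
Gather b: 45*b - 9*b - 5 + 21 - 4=36*b + 12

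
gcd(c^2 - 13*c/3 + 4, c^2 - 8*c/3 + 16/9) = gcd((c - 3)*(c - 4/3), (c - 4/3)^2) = c - 4/3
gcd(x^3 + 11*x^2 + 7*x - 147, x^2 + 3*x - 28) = x + 7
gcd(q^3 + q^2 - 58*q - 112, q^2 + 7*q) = q + 7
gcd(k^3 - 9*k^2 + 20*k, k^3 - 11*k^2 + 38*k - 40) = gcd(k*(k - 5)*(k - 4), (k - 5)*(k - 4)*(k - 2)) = k^2 - 9*k + 20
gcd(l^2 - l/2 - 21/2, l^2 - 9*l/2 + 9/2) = 1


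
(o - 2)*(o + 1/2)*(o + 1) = o^3 - o^2/2 - 5*o/2 - 1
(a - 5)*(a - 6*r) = a^2 - 6*a*r - 5*a + 30*r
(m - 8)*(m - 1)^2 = m^3 - 10*m^2 + 17*m - 8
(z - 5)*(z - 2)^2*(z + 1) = z^4 - 8*z^3 + 15*z^2 + 4*z - 20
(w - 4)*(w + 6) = w^2 + 2*w - 24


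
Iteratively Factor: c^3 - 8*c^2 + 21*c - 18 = (c - 2)*(c^2 - 6*c + 9) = (c - 3)*(c - 2)*(c - 3)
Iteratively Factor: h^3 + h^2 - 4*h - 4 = (h + 2)*(h^2 - h - 2) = (h - 2)*(h + 2)*(h + 1)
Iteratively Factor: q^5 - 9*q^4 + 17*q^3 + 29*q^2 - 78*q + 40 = (q + 2)*(q^4 - 11*q^3 + 39*q^2 - 49*q + 20) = (q - 1)*(q + 2)*(q^3 - 10*q^2 + 29*q - 20) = (q - 4)*(q - 1)*(q + 2)*(q^2 - 6*q + 5) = (q - 4)*(q - 1)^2*(q + 2)*(q - 5)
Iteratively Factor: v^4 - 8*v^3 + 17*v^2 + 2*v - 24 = (v - 3)*(v^3 - 5*v^2 + 2*v + 8) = (v - 3)*(v - 2)*(v^2 - 3*v - 4) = (v - 3)*(v - 2)*(v + 1)*(v - 4)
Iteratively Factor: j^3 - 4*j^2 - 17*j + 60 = (j - 5)*(j^2 + j - 12) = (j - 5)*(j + 4)*(j - 3)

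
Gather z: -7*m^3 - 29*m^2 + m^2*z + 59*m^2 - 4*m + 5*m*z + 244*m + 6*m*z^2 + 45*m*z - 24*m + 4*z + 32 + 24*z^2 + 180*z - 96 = -7*m^3 + 30*m^2 + 216*m + z^2*(6*m + 24) + z*(m^2 + 50*m + 184) - 64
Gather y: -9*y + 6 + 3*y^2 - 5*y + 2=3*y^2 - 14*y + 8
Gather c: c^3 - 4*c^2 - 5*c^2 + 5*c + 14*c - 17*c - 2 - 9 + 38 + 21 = c^3 - 9*c^2 + 2*c + 48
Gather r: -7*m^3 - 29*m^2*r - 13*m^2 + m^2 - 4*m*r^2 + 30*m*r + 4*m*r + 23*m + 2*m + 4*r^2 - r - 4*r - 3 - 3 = -7*m^3 - 12*m^2 + 25*m + r^2*(4 - 4*m) + r*(-29*m^2 + 34*m - 5) - 6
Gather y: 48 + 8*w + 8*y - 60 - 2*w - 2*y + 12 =6*w + 6*y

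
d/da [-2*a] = -2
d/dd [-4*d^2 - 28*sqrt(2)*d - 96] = -8*d - 28*sqrt(2)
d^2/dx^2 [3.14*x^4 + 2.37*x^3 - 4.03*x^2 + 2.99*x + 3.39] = 37.68*x^2 + 14.22*x - 8.06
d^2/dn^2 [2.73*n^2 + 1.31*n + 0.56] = 5.46000000000000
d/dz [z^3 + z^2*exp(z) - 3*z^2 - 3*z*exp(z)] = z^2*exp(z) + 3*z^2 - z*exp(z) - 6*z - 3*exp(z)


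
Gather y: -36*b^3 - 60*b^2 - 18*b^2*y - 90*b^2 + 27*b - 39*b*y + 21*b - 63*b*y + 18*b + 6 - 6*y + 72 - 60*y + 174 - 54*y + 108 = -36*b^3 - 150*b^2 + 66*b + y*(-18*b^2 - 102*b - 120) + 360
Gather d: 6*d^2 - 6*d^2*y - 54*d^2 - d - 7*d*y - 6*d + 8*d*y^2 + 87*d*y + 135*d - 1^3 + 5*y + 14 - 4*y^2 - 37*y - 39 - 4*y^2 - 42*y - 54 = d^2*(-6*y - 48) + d*(8*y^2 + 80*y + 128) - 8*y^2 - 74*y - 80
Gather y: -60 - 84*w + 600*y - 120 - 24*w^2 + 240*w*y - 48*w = -24*w^2 - 132*w + y*(240*w + 600) - 180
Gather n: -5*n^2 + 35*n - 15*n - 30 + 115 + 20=-5*n^2 + 20*n + 105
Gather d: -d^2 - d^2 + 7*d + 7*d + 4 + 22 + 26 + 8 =-2*d^2 + 14*d + 60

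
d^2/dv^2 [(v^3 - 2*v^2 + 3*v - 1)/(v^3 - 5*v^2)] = 2*(3*v^4 + 9*v^3 - 51*v^2 + 115*v - 75)/(v^4*(v^3 - 15*v^2 + 75*v - 125))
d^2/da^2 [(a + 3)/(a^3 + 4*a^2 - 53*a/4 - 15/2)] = 8*((a + 3)*(12*a^2 + 32*a - 53)^2 + (-12*a^2 - 32*a - 4*(a + 3)*(3*a + 4) + 53)*(4*a^3 + 16*a^2 - 53*a - 30))/(4*a^3 + 16*a^2 - 53*a - 30)^3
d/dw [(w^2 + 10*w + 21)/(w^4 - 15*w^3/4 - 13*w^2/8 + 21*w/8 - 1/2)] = 8*(-16*w^5 - 210*w^4 - 72*w^3 + 2041*w^2 + 538*w - 481)/(64*w^8 - 480*w^7 + 692*w^6 + 1116*w^5 - 1155*w^4 - 306*w^3 + 545*w^2 - 168*w + 16)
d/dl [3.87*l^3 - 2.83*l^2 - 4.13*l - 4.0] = 11.61*l^2 - 5.66*l - 4.13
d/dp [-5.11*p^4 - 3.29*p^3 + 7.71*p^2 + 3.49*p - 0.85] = -20.44*p^3 - 9.87*p^2 + 15.42*p + 3.49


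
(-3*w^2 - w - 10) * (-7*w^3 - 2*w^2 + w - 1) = 21*w^5 + 13*w^4 + 69*w^3 + 22*w^2 - 9*w + 10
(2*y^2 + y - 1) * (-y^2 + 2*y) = -2*y^4 + 3*y^3 + 3*y^2 - 2*y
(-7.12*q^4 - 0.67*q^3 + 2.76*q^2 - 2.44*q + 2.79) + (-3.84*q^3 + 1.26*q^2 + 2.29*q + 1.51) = -7.12*q^4 - 4.51*q^3 + 4.02*q^2 - 0.15*q + 4.3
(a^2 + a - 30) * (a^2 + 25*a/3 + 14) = a^4 + 28*a^3/3 - 23*a^2/3 - 236*a - 420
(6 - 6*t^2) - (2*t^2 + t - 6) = -8*t^2 - t + 12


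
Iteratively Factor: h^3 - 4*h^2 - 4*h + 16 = (h - 4)*(h^2 - 4) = (h - 4)*(h + 2)*(h - 2)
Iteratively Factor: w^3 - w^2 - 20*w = (w - 5)*(w^2 + 4*w) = w*(w - 5)*(w + 4)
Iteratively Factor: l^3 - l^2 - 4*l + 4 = (l + 2)*(l^2 - 3*l + 2) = (l - 2)*(l + 2)*(l - 1)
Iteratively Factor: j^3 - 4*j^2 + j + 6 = (j - 2)*(j^2 - 2*j - 3) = (j - 2)*(j + 1)*(j - 3)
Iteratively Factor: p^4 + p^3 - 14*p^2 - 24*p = (p + 3)*(p^3 - 2*p^2 - 8*p) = (p - 4)*(p + 3)*(p^2 + 2*p) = p*(p - 4)*(p + 3)*(p + 2)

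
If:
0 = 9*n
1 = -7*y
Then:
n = 0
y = -1/7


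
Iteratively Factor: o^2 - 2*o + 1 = (o - 1)*(o - 1)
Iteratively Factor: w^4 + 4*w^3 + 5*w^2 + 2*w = (w + 1)*(w^3 + 3*w^2 + 2*w) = w*(w + 1)*(w^2 + 3*w + 2) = w*(w + 1)*(w + 2)*(w + 1)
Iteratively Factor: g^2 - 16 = (g + 4)*(g - 4)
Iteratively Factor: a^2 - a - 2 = (a + 1)*(a - 2)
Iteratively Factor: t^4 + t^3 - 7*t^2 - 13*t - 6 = (t - 3)*(t^3 + 4*t^2 + 5*t + 2) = (t - 3)*(t + 1)*(t^2 + 3*t + 2) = (t - 3)*(t + 1)^2*(t + 2)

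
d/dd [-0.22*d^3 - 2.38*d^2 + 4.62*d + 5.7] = -0.66*d^2 - 4.76*d + 4.62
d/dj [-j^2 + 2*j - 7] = 2 - 2*j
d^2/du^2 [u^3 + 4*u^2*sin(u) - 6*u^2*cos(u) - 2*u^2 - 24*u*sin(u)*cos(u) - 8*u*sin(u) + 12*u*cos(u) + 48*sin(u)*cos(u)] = -4*u^2*sin(u) + 6*u^2*cos(u) + 32*u*sin(u) + 48*u*sin(2*u) + 4*u*cos(u) + 6*u - 16*sin(u) - 96*sin(2*u) - 28*cos(u) - 48*cos(2*u) - 4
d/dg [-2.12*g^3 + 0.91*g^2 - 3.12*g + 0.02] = -6.36*g^2 + 1.82*g - 3.12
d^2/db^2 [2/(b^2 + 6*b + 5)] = 4*(-b^2 - 6*b + 4*(b + 3)^2 - 5)/(b^2 + 6*b + 5)^3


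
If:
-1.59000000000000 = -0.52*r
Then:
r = 3.06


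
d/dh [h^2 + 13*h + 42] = 2*h + 13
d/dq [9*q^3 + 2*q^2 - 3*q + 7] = 27*q^2 + 4*q - 3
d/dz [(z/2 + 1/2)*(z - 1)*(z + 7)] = 3*z^2/2 + 7*z - 1/2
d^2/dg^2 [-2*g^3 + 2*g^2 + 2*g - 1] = 4 - 12*g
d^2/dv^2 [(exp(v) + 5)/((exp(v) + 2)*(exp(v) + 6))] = (exp(4*v) + 12*exp(3*v) + 48*exp(2*v) - 16*exp(v) - 336)*exp(v)/(exp(6*v) + 24*exp(5*v) + 228*exp(4*v) + 1088*exp(3*v) + 2736*exp(2*v) + 3456*exp(v) + 1728)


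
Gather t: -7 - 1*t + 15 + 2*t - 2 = t + 6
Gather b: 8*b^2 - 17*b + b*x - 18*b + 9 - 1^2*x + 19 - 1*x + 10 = 8*b^2 + b*(x - 35) - 2*x + 38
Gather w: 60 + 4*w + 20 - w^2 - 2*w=-w^2 + 2*w + 80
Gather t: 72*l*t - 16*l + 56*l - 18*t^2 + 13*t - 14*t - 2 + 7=40*l - 18*t^2 + t*(72*l - 1) + 5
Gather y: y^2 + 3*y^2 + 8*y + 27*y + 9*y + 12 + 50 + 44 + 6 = 4*y^2 + 44*y + 112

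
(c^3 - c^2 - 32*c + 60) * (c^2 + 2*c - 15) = c^5 + c^4 - 49*c^3 + 11*c^2 + 600*c - 900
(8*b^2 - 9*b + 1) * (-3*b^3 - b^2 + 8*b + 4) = -24*b^5 + 19*b^4 + 70*b^3 - 41*b^2 - 28*b + 4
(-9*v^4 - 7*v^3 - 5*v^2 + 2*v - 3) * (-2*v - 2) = 18*v^5 + 32*v^4 + 24*v^3 + 6*v^2 + 2*v + 6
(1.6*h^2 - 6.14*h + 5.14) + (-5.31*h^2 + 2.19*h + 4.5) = -3.71*h^2 - 3.95*h + 9.64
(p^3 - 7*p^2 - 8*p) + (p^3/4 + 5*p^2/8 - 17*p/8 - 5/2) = 5*p^3/4 - 51*p^2/8 - 81*p/8 - 5/2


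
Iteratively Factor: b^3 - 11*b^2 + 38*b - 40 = (b - 5)*(b^2 - 6*b + 8) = (b - 5)*(b - 4)*(b - 2)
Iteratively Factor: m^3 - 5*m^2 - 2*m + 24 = (m - 3)*(m^2 - 2*m - 8) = (m - 3)*(m + 2)*(m - 4)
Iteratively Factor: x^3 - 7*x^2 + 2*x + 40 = (x - 5)*(x^2 - 2*x - 8) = (x - 5)*(x - 4)*(x + 2)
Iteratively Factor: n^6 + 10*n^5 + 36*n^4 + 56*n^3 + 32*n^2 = (n + 2)*(n^5 + 8*n^4 + 20*n^3 + 16*n^2) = n*(n + 2)*(n^4 + 8*n^3 + 20*n^2 + 16*n) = n*(n + 2)^2*(n^3 + 6*n^2 + 8*n) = n*(n + 2)^3*(n^2 + 4*n) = n*(n + 2)^3*(n + 4)*(n)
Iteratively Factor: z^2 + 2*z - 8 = (z - 2)*(z + 4)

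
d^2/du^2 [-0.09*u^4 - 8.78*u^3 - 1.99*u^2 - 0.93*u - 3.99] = -1.08*u^2 - 52.68*u - 3.98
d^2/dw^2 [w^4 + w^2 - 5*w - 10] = 12*w^2 + 2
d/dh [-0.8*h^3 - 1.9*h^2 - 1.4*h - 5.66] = -2.4*h^2 - 3.8*h - 1.4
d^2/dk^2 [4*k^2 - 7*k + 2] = 8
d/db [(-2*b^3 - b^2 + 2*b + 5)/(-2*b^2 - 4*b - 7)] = 2*(2*b^4 + 8*b^3 + 25*b^2 + 17*b + 3)/(4*b^4 + 16*b^3 + 44*b^2 + 56*b + 49)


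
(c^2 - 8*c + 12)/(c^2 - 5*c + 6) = (c - 6)/(c - 3)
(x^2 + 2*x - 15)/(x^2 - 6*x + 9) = (x + 5)/(x - 3)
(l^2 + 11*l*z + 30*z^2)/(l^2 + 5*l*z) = (l + 6*z)/l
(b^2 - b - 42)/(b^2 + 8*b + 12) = (b - 7)/(b + 2)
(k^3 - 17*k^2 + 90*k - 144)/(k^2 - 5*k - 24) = (k^2 - 9*k + 18)/(k + 3)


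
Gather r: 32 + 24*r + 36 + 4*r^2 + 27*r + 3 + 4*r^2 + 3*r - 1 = 8*r^2 + 54*r + 70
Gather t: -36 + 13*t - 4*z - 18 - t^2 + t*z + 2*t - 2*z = -t^2 + t*(z + 15) - 6*z - 54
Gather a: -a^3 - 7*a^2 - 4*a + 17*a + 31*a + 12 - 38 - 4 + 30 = -a^3 - 7*a^2 + 44*a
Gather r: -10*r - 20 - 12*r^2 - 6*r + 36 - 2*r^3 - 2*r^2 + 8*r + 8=-2*r^3 - 14*r^2 - 8*r + 24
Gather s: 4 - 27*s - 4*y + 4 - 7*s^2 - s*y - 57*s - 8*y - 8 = -7*s^2 + s*(-y - 84) - 12*y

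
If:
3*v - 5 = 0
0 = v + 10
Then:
No Solution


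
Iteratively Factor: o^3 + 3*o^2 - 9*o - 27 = (o - 3)*(o^2 + 6*o + 9) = (o - 3)*(o + 3)*(o + 3)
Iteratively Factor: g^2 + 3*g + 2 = (g + 1)*(g + 2)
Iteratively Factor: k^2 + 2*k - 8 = (k - 2)*(k + 4)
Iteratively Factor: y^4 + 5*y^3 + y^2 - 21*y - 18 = (y + 3)*(y^3 + 2*y^2 - 5*y - 6) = (y - 2)*(y + 3)*(y^2 + 4*y + 3) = (y - 2)*(y + 3)^2*(y + 1)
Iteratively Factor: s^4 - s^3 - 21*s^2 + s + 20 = (s - 5)*(s^3 + 4*s^2 - s - 4) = (s - 5)*(s + 1)*(s^2 + 3*s - 4) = (s - 5)*(s - 1)*(s + 1)*(s + 4)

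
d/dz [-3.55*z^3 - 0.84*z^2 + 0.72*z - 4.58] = -10.65*z^2 - 1.68*z + 0.72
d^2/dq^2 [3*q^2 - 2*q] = 6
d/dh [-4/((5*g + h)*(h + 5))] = 4*(5*g + 2*h + 5)/((5*g + h)^2*(h + 5)^2)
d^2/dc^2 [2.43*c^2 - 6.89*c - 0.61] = 4.86000000000000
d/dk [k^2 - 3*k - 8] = 2*k - 3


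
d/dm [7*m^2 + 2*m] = 14*m + 2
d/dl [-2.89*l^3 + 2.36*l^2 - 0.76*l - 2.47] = -8.67*l^2 + 4.72*l - 0.76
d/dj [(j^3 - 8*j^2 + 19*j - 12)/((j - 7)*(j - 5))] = (j^4 - 24*j^3 + 182*j^2 - 536*j + 521)/(j^4 - 24*j^3 + 214*j^2 - 840*j + 1225)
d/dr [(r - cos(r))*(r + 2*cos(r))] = -r*sin(r) + 2*r + 2*sin(2*r) + cos(r)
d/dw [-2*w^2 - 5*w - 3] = -4*w - 5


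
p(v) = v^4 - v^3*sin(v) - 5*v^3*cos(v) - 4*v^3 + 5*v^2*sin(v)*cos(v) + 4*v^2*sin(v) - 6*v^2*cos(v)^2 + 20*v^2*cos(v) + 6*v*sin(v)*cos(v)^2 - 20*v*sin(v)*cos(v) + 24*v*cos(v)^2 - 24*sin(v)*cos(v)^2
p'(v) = 5*v^3*sin(v) - v^3*cos(v) + 4*v^3 - 5*v^2*sin(v)^2 + 12*v^2*sin(v)*cos(v) - 23*v^2*sin(v) + 5*v^2*cos(v)^2 - 11*v^2*cos(v) - 12*v^2 - 12*v*sin(v)^2*cos(v) + 20*v*sin(v)^2 - 38*v*sin(v)*cos(v) + 8*v*sin(v) + 6*v*cos(v)^3 - 32*v*cos(v)^2 + 40*v*cos(v) + 48*sin(v)^2*cos(v) + 6*sin(v)*cos(v)^2 - 20*sin(v)*cos(v) - 24*cos(v)^3 + 24*cos(v)^2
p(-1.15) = 3.26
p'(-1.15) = -13.13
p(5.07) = 103.45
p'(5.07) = -16.11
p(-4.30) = 385.71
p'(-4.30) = -1479.18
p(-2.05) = -12.65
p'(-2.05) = 103.88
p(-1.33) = 5.76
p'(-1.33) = -13.64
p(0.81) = 1.36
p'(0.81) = 2.57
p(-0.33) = -0.10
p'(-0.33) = 0.67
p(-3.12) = -261.62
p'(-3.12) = 191.36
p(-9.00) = 3909.52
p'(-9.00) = -98.21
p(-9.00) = 3909.52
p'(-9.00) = -98.21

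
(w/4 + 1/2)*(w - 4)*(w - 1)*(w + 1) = w^4/4 - w^3/2 - 9*w^2/4 + w/2 + 2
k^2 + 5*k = k*(k + 5)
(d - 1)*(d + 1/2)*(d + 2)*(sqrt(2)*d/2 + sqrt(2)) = sqrt(2)*d^4/2 + 7*sqrt(2)*d^3/4 + 3*sqrt(2)*d^2/4 - 2*sqrt(2)*d - sqrt(2)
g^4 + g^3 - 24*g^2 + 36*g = g*(g - 3)*(g - 2)*(g + 6)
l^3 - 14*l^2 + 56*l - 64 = (l - 8)*(l - 4)*(l - 2)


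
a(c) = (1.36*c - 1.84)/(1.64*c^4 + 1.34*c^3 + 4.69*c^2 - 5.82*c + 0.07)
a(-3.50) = -0.02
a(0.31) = 1.15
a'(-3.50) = -0.02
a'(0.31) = -3.30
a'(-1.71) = -0.14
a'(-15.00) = -0.00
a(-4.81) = -0.01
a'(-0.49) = -1.27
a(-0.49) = -0.63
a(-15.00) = -0.00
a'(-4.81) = -0.01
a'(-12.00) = -0.00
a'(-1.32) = -0.22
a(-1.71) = -0.13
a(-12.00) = -0.00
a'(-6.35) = -0.00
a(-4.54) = -0.01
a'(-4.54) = -0.01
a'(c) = (1.36*c - 1.84)*(-6.56*c^3 - 4.02*c^2 - 9.38*c + 5.82)/(1.64*c^4 + 1.34*c^3 + 4.69*c^2 - 5.82*c + 0.07)^2 + 1.36/(1.64*c^4 + 1.34*c^3 + 4.69*c^2 - 5.82*c + 0.07)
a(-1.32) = -0.20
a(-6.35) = -0.00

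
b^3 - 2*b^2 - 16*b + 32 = (b - 4)*(b - 2)*(b + 4)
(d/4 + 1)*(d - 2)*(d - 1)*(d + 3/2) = d^4/4 + 5*d^3/8 - 17*d^2/8 - 7*d/4 + 3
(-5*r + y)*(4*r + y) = -20*r^2 - r*y + y^2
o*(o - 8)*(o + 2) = o^3 - 6*o^2 - 16*o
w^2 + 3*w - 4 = (w - 1)*(w + 4)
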